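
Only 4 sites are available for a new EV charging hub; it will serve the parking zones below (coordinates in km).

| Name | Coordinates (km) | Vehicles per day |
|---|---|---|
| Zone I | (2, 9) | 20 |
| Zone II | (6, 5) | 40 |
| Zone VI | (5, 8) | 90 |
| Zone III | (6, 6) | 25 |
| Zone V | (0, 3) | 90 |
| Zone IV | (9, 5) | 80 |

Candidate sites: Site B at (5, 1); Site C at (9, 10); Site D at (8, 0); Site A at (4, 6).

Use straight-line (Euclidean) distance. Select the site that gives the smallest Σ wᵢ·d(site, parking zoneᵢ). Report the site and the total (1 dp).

Site A, total 1270.7 km

Total weighted distance at each candidate:
  Site B (5, 1): total = 2030.5
  Site C (9, 10): total = 2328.3
  Site D (8, 0): total = 2535.7
  Site A (4, 6): total = 1270.7
Minimum is at Site A with total 1270.7 km.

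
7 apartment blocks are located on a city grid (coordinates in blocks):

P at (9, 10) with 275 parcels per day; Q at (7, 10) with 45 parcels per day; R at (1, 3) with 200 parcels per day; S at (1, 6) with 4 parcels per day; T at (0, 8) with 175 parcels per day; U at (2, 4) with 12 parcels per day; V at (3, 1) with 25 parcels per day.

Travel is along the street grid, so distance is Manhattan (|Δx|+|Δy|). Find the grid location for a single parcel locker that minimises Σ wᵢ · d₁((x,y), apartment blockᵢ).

Manhattan distance separates: Σwᵢ(|x−xᵢ|+|y−yᵢ|) = Σwᵢ|x−xᵢ| + Σwᵢ|y−yᵢ|, so x and y are optimised independently as 1-D weighted medians.
Total weight W = 736; half = 368.
x-coordinate, sorted with cumulative weight:
  x=0 (T, w=175) cum 175
  x=1 (R, w=200) cum 375  ← median
  x=1 (S, w=4) cum 379
  x=2 (U, w=12) cum 391
  x=3 (V, w=25) cum 416
  x=7 (Q, w=45) cum 461
  x=9 (P, w=275) cum 736
⇒ x* = 1
y-coordinate, sorted with cumulative weight:
  y=1 (V, w=25) cum 25
  y=3 (R, w=200) cum 225
  y=4 (U, w=12) cum 237
  y=6 (S, w=4) cum 241
  y=8 (T, w=175) cum 416  ← median
  y=10 (P, w=275) cum 691
  y=10 (Q, w=45) cum 736
⇒ y* = 8

(1, 8)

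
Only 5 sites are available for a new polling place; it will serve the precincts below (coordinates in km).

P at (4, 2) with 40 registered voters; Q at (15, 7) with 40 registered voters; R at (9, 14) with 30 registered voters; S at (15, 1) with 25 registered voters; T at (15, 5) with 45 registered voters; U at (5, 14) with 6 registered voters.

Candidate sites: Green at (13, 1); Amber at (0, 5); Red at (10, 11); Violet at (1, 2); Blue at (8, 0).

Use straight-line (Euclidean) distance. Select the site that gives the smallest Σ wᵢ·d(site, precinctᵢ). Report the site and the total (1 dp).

Total weighted distance at each candidate:
  Green (13, 1): total = 1366.1
  Amber (0, 5): total = 2312.0
  Red (10, 11): total = 1449.6
  Violet (1, 2): total = 2218.4
  Blue (8, 0): total = 1645.7
Minimum is at Green with total 1366.1 km.

Green, total 1366.1 km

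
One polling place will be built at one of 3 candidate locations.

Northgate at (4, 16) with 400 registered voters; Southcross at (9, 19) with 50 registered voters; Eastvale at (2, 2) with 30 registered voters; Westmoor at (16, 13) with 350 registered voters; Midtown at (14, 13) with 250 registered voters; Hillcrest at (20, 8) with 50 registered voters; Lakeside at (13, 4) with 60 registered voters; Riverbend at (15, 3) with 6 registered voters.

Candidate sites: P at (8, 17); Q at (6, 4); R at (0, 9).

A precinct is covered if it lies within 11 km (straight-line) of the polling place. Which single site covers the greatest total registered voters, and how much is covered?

P, covering 1050

Coverage radius r = 11 km; a point is covered iff (Δx)²+(Δy)² ≤ 11² = 121.
  P (8, 17): covers {Northgate, Southcross, Westmoor, Midtown} → 1050
  Q (6, 4): covers {Eastvale, Lakeside, Riverbend} → 96
  R (0, 9): covers {Northgate, Eastvale} → 430
Maximum coverage at P: 1050 registered voters.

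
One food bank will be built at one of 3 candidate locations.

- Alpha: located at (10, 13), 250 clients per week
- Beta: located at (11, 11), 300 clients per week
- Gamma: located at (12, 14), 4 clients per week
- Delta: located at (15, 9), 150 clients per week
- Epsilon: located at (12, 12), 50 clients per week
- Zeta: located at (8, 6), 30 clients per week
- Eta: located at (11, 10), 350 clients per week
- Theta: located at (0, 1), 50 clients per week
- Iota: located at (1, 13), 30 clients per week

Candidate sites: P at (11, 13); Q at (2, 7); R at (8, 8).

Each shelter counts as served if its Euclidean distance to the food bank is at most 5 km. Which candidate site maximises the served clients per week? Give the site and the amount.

P, covering 954

Coverage radius r = 5 km; a point is covered iff (Δx)²+(Δy)² ≤ 5² = 25.
  P (11, 13): covers {Alpha, Beta, Gamma, Epsilon, Eta} → 954
  Q (2, 7): covers {none} → 0
  R (8, 8): covers {Beta, Zeta, Eta} → 680
Maximum coverage at P: 954 clients per week.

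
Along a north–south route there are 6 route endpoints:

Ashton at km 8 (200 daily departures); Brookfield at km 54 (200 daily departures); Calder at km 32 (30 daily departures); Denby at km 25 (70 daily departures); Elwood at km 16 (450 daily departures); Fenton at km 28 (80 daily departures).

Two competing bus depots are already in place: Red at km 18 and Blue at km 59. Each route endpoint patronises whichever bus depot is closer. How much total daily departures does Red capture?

The indifferent point is the midpoint (18+59)/2 = 38.5; route endpoints left of it (closer to Red at 18) go to Red, those right go to Blue.
  Ashton at 8 (w=200) → Red
  Elwood at 16 (w=450) → Red
  Denby at 25 (w=70) → Red
  Fenton at 28 (w=80) → Red
  Calder at 32 (w=30) → Red
  Brookfield at 54 (w=200) → Blue
Red captures 830; Blue captures 200.

830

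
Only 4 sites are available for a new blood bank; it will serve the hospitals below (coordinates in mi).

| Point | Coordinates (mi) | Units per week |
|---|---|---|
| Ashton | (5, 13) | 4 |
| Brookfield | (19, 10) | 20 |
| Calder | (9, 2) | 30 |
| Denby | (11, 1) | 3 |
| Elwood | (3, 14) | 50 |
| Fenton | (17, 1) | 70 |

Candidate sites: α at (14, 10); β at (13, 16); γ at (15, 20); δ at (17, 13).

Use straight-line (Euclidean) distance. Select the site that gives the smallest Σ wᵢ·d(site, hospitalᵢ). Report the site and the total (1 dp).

Total weighted distance at each candidate:
  α (14, 10): total = 1698.7
  β (13, 16): total = 2282.7
  γ (15, 20): total = 2899.9
  δ (17, 13): total = 2110.2
Minimum is at α with total 1698.7 mi.

α, total 1698.7 mi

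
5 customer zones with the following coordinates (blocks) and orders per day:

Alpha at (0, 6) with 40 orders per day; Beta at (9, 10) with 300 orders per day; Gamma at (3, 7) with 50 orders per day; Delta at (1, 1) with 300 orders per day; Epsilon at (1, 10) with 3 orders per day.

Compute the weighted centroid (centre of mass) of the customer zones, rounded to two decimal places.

(4.55, 5.66)

The minimiser of Σwᵢ‖p−pᵢ‖² is the weighted centroid p* = (Σwᵢpᵢ)/(Σwᵢ).
Σwᵢ = 693.
Σwᵢxᵢ = 40·0 + 300·9 + 50·3 + 300·1 + 3·1 = 3153.
Σwᵢyᵢ = 40·6 + 300·10 + 50·7 + 300·1 + 3·10 = 3920.
x* = 3153/693 = 4.55, y* = 3920/693 = 5.66.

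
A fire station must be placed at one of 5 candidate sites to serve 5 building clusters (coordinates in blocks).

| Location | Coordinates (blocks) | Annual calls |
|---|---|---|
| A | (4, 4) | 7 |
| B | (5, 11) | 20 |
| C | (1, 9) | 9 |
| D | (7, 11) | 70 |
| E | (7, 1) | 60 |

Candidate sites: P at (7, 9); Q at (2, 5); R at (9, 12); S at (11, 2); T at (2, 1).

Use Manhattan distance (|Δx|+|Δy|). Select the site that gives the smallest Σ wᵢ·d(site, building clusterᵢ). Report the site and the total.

P, total 810 blocks

Total weighted distance at each candidate:
  P (7, 9): total = 810
  Q (2, 5): total = 1556
  R (9, 12): total = 1280
  S (11, 2): total = 1726
  T (2, 1): total = 1726
Minimum is at P with total 810 blocks.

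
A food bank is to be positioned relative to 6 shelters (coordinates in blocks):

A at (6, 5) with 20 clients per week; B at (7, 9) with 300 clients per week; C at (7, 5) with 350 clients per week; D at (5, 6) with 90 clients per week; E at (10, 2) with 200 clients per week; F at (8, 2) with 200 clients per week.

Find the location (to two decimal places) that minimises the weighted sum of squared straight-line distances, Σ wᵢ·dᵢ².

(7.52, 5.08)

The minimiser of Σwᵢ‖p−pᵢ‖² is the weighted centroid p* = (Σwᵢpᵢ)/(Σwᵢ).
Σwᵢ = 1160.
Σwᵢxᵢ = 20·6 + 300·7 + 350·7 + 90·5 + 200·10 + 200·8 = 8720.
Σwᵢyᵢ = 20·5 + 300·9 + 350·5 + 90·6 + 200·2 + 200·2 = 5890.
x* = 8720/1160 = 7.52, y* = 5890/1160 = 5.08.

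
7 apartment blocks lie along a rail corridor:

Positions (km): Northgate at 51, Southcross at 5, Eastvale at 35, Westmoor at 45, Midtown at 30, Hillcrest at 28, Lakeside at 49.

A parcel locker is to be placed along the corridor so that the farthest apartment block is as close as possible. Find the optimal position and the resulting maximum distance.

location 28, max distance 23

The 1-center on a line is the midpoint of the two extreme points: leftmost at 5, rightmost at 51.
Optimal location = (5 + 51)/2 = 28; maximum distance = (51 − 5)/2 = 23.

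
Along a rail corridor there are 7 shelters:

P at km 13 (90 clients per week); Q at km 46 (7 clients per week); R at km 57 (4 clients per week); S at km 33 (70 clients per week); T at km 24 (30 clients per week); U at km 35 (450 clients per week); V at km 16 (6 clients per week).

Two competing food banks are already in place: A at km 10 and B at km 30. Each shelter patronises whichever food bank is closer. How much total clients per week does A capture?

The indifferent point is the midpoint (10+30)/2 = 20; shelters left of it (closer to A at 10) go to A, those right go to B.
  P at 13 (w=90) → A
  V at 16 (w=6) → A
  T at 24 (w=30) → B
  S at 33 (w=70) → B
  U at 35 (w=450) → B
  Q at 46 (w=7) → B
  R at 57 (w=4) → B
A captures 96; B captures 561.

96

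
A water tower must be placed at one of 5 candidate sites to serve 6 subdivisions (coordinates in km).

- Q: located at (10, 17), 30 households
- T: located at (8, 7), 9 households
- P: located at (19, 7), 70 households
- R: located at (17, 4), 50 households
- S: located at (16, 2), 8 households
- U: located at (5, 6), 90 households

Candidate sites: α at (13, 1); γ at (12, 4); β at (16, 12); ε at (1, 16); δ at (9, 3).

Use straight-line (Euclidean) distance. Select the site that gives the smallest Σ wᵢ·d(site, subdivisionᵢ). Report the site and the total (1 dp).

γ, total 1913.7 km

Total weighted distance at each candidate:
  α (13, 1): total = 2277.0
  γ (12, 4): total = 1913.7
  β (16, 12): total = 2338.2
  ε (1, 16): total = 3916.5
  δ (9, 3): total = 2121.8
Minimum is at γ with total 1913.7 km.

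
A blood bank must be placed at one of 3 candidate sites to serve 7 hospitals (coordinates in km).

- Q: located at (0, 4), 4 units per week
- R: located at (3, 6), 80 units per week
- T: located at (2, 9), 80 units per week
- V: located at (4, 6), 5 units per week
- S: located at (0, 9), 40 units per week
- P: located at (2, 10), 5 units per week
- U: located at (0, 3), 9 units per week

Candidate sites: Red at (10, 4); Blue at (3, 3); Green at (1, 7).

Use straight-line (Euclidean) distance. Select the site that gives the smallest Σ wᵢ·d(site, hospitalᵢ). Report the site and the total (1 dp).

Total weighted distance at each candidate:
  Red (10, 4): total = 1996.4
  Blue (3, 3): total = 1085.8
  Green (1, 7): total = 528.6
Minimum is at Green with total 528.6 km.

Green, total 528.6 km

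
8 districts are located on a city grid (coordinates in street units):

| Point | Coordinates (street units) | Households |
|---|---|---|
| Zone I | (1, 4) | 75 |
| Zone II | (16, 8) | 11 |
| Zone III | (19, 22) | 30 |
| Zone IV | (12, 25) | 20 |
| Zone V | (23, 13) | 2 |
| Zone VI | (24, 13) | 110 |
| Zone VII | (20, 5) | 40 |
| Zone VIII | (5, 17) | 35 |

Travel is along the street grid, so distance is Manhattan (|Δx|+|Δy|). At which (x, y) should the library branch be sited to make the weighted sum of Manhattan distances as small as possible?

(19, 13)

Manhattan distance separates: Σwᵢ(|x−xᵢ|+|y−yᵢ|) = Σwᵢ|x−xᵢ| + Σwᵢ|y−yᵢ|, so x and y are optimised independently as 1-D weighted medians.
Total weight W = 323; half = 161.5.
x-coordinate, sorted with cumulative weight:
  x=1 (Zone I, w=75) cum 75
  x=5 (Zone VIII, w=35) cum 110
  x=12 (Zone IV, w=20) cum 130
  x=16 (Zone II, w=11) cum 141
  x=19 (Zone III, w=30) cum 171  ← median
  x=20 (Zone VII, w=40) cum 211
  x=23 (Zone V, w=2) cum 213
  x=24 (Zone VI, w=110) cum 323
⇒ x* = 19
y-coordinate, sorted with cumulative weight:
  y=4 (Zone I, w=75) cum 75
  y=5 (Zone VII, w=40) cum 115
  y=8 (Zone II, w=11) cum 126
  y=13 (Zone V, w=2) cum 128
  y=13 (Zone VI, w=110) cum 238  ← median
  y=17 (Zone VIII, w=35) cum 273
  y=22 (Zone III, w=30) cum 303
  y=25 (Zone IV, w=20) cum 323
⇒ y* = 13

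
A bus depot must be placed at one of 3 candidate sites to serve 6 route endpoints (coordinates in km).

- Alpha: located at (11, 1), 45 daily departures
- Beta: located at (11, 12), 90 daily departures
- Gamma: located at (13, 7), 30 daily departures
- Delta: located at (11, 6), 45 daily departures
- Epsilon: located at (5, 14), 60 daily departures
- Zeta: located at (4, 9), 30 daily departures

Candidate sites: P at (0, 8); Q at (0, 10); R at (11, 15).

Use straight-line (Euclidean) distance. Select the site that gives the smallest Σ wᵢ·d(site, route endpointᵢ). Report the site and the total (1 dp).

R, total 2193.9 km

Total weighted distance at each candidate:
  P (0, 8): total = 3126.7
  Q (0, 10): total = 3080.6
  R (11, 15): total = 2193.9
Minimum is at R with total 2193.9 km.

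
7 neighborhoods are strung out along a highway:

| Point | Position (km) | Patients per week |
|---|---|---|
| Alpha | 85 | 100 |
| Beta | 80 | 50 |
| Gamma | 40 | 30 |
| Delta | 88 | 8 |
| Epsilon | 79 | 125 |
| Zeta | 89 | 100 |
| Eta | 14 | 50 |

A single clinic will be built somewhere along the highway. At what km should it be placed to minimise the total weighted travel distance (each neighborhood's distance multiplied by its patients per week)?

x = 80

For a sum of weighted absolute distances on a line, the optimum is the weighted median (not the mean). Total weight W = 463; half-weight = 231.5.
Sort by position and accumulate weight:
  km 14 (Eta, w=50) → cum 50
  km 40 (Gamma, w=30) → cum 80
  km 79 (Epsilon, w=125) → cum 205
  km 80 (Beta, w=50) → cum 255  ≥ 231.5 → median here
  km 85 (Alpha, w=100) → cum 355
  km 88 (Delta, w=8) → cum 363
  km 89 (Zeta, w=100) → cum 463
Optimal location: km 80.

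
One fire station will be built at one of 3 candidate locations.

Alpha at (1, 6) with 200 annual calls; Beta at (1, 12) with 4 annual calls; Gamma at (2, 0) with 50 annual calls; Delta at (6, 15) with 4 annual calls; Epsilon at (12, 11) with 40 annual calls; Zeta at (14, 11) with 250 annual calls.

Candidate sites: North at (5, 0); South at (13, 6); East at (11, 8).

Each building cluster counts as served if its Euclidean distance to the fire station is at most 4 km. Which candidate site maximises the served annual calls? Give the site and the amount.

Coverage radius r = 4 km; a point is covered iff (Δx)²+(Δy)² ≤ 4² = 16.
  North (5, 0): covers {Gamma} → 50
  South (13, 6): covers {none} → 0
  East (11, 8): covers {Epsilon} → 40
Maximum coverage at North: 50 annual calls.

North, covering 50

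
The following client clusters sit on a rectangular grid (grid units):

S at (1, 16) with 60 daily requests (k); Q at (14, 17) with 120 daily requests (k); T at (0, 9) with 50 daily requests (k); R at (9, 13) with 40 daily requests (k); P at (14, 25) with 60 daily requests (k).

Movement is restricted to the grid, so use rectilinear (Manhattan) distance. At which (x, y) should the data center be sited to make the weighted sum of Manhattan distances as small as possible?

Manhattan distance separates: Σwᵢ(|x−xᵢ|+|y−yᵢ|) = Σwᵢ|x−xᵢ| + Σwᵢ|y−yᵢ|, so x and y are optimised independently as 1-D weighted medians.
Total weight W = 330; half = 165.
x-coordinate, sorted with cumulative weight:
  x=0 (T, w=50) cum 50
  x=1 (S, w=60) cum 110
  x=9 (R, w=40) cum 150
  x=14 (Q, w=120) cum 270  ← median
  x=14 (P, w=60) cum 330
⇒ x* = 14
y-coordinate, sorted with cumulative weight:
  y=9 (T, w=50) cum 50
  y=13 (R, w=40) cum 90
  y=16 (S, w=60) cum 150
  y=17 (Q, w=120) cum 270  ← median
  y=25 (P, w=60) cum 330
⇒ y* = 17

(14, 17)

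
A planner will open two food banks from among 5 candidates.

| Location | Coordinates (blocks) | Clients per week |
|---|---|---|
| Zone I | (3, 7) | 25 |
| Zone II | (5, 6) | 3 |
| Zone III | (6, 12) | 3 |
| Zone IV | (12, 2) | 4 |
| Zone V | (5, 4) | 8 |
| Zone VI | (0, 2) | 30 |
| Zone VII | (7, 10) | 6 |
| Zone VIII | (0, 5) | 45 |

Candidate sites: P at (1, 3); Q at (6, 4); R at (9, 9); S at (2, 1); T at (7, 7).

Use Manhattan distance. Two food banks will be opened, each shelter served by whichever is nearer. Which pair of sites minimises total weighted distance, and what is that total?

{P, T}, total 420

Evaluate every pair (each demand assigned to the nearer of the two):
  {P, T}: total = 420
  {P, Q}: total = 460
  {P, R}: total = 482
  {P, S}: total = 570
  {S, T}: total = 585
  {Q, S}: total = 625
  {R, S}: total = 680
  {Q, T}: total = 740
  {Q, R}: total = 790
  {R, T}: total = 990
Best pair: {P, T} with total 420.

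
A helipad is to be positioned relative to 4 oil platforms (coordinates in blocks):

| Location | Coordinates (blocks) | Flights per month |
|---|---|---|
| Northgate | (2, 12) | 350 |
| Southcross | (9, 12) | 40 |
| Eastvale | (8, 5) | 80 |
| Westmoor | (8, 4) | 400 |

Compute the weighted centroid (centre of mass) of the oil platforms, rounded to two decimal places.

(5.63, 7.68)

The minimiser of Σwᵢ‖p−pᵢ‖² is the weighted centroid p* = (Σwᵢpᵢ)/(Σwᵢ).
Σwᵢ = 870.
Σwᵢxᵢ = 350·2 + 40·9 + 80·8 + 400·8 = 4900.
Σwᵢyᵢ = 350·12 + 40·12 + 80·5 + 400·4 = 6680.
x* = 4900/870 = 5.63, y* = 6680/870 = 7.68.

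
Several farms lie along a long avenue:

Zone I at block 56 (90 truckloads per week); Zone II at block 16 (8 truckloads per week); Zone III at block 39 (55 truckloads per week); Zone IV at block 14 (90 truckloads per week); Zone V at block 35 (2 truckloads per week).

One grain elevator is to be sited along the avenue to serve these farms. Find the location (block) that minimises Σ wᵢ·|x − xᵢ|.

For a sum of weighted absolute distances on a line, the optimum is the weighted median (not the mean). Total weight W = 245; half-weight = 122.5.
Sort by position and accumulate weight:
  block 14 (Zone IV, w=90) → cum 90
  block 16 (Zone II, w=8) → cum 98
  block 35 (Zone V, w=2) → cum 100
  block 39 (Zone III, w=55) → cum 155  ≥ 122.5 → median here
  block 56 (Zone I, w=90) → cum 245
Optimal location: block 39.

x = 39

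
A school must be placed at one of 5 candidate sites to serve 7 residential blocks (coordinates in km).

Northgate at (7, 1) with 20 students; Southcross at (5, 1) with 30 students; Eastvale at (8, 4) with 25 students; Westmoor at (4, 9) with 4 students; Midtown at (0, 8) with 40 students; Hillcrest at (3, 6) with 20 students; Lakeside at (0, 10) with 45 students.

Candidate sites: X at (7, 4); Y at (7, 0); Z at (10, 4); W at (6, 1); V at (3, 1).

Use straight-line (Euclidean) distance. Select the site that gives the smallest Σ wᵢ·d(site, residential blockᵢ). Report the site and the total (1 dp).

Total weighted distance at each candidate:
  X (7, 4): total = 1043.3
  Y (7, 0): total = 1346.8
  Z (10, 4): total = 1442.2
  W (6, 1): total = 1145.3
  V (3, 1): total = 1149.6
Minimum is at X with total 1043.3 km.

X, total 1043.3 km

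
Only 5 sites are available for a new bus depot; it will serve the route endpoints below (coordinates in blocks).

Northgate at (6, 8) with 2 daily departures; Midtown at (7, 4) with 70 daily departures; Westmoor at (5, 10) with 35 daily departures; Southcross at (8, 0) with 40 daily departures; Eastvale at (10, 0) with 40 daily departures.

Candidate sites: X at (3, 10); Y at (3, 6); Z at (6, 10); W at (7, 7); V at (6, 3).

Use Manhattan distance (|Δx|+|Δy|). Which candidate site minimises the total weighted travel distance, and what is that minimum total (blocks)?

V, total 910 blocks

Total weighted distance at each candidate:
  X (3, 10): total = 2060
  Y (3, 6): total = 1600
  Z (6, 10): total = 1569
  W (7, 7): total = 1109
  V (6, 3): total = 910
Minimum is at V with total 910 blocks.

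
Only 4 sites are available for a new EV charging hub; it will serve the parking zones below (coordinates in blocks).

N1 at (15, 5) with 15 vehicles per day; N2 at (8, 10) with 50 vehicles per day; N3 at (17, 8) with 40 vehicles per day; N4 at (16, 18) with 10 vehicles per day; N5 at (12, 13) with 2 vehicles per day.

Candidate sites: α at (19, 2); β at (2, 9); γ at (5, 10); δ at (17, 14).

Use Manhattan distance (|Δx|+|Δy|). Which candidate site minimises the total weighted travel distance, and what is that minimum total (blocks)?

Total weighted distance at each candidate:
  α (19, 2): total = 1601
  β (2, 9): total = 1503
  γ (5, 10): total = 1145
  δ (17, 14): total = 1117
Minimum is at δ with total 1117 blocks.

δ, total 1117 blocks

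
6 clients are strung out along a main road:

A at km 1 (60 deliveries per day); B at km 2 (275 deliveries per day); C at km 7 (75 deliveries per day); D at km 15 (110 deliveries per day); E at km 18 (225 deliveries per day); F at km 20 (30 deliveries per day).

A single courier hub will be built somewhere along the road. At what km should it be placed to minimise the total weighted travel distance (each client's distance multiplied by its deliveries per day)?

For a sum of weighted absolute distances on a line, the optimum is the weighted median (not the mean). Total weight W = 775; half-weight = 387.5.
Sort by position and accumulate weight:
  km 1 (A, w=60) → cum 60
  km 2 (B, w=275) → cum 335
  km 7 (C, w=75) → cum 410  ≥ 387.5 → median here
  km 15 (D, w=110) → cum 520
  km 18 (E, w=225) → cum 745
  km 20 (F, w=30) → cum 775
Optimal location: km 7.

x = 7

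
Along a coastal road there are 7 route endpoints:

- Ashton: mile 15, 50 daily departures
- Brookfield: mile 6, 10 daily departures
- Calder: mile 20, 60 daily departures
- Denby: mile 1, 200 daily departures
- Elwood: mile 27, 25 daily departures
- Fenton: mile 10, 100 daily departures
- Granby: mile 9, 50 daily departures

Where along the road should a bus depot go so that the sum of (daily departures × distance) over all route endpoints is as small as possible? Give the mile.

x = 9

For a sum of weighted absolute distances on a line, the optimum is the weighted median (not the mean). Total weight W = 495; half-weight = 247.5.
Sort by position and accumulate weight:
  mile 1 (Denby, w=200) → cum 200
  mile 6 (Brookfield, w=10) → cum 210
  mile 9 (Granby, w=50) → cum 260  ≥ 247.5 → median here
  mile 10 (Fenton, w=100) → cum 360
  mile 15 (Ashton, w=50) → cum 410
  mile 20 (Calder, w=60) → cum 470
  mile 27 (Elwood, w=25) → cum 495
Optimal location: mile 9.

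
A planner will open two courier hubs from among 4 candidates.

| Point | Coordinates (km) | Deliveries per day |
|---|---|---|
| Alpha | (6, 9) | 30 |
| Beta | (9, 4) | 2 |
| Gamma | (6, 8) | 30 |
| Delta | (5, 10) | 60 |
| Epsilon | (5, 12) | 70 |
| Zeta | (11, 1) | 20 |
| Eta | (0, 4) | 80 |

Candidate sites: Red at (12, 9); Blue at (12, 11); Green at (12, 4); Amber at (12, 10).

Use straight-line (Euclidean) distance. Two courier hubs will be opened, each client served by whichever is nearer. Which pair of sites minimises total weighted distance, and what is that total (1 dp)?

{Green, Amber}, total 2331.1

Evaluate every pair (each demand assigned to the nearer of the two):
  {Green, Amber}: total = 2331.1
  {Blue, Green}: total = 2339.5
  {Red, Green}: total = 2349.1
  {Red, Blue}: total = 2494.6
  {Red, Amber}: total = 2505.0
  {Blue, Amber}: total = 2555.0
Best pair: {Green, Amber} with total 2331.1.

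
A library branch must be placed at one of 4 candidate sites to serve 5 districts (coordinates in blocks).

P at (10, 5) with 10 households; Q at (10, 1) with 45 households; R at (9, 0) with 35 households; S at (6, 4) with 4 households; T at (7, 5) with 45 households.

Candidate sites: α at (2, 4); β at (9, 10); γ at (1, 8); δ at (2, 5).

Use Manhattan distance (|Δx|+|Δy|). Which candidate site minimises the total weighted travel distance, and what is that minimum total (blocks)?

Total weighted distance at each candidate:
  α (2, 4): total = 1256
  β (9, 10): total = 1211
  γ (1, 8): total = 1841
  δ (2, 5): total = 1285
Minimum is at β with total 1211 blocks.

β, total 1211 blocks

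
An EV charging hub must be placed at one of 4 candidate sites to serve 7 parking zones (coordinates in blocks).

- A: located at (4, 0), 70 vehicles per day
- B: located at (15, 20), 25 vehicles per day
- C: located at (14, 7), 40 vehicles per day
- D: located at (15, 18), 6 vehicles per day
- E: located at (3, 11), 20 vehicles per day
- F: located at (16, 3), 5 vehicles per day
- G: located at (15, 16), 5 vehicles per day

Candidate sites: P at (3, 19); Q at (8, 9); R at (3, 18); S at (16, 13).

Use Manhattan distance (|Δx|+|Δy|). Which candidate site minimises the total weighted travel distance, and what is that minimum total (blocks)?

Total weighted distance at each candidate:
  P (3, 19): total = 3103
  Q (8, 9): total = 2056
  R (3, 18): total = 2982
  S (16, 13): total = 2676
Minimum is at Q with total 2056 blocks.

Q, total 2056 blocks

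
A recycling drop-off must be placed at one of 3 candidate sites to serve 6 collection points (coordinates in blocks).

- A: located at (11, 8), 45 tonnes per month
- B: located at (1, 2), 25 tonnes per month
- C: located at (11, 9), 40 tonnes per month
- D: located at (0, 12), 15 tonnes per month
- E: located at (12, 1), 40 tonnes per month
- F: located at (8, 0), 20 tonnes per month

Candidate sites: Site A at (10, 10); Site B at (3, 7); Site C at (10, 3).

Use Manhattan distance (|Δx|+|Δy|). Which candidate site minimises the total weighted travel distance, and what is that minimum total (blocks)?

Total weighted distance at each candidate:
  Site A (10, 10): total = 1500
  Site B (3, 7): total = 1940
  Site C (10, 3): total = 1345
Minimum is at Site C with total 1345 blocks.

Site C, total 1345 blocks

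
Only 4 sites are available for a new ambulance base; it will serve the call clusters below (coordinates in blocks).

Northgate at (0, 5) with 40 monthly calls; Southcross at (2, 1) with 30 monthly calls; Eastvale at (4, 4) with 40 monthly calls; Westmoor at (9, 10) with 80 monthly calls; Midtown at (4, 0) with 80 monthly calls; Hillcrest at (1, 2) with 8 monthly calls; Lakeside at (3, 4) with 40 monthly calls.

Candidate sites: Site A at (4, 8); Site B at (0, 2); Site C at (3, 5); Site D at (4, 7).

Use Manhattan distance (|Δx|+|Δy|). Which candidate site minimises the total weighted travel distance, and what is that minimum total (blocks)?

Site C, total 1790 blocks

Total weighted distance at each candidate:
  Site A (4, 8): total = 2182
  Site B (0, 2): total = 2498
  Site C (3, 5): total = 1790
  Site D (4, 7): total = 2024
Minimum is at Site C with total 1790 blocks.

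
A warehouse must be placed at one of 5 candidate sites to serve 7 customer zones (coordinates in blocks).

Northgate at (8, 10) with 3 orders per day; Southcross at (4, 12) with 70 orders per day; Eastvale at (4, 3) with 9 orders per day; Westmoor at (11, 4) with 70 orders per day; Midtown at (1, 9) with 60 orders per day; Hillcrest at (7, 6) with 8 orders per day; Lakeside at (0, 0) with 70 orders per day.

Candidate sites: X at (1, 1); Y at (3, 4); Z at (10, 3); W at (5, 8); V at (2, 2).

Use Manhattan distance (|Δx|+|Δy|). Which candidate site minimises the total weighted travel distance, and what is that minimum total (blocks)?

Y, total 2199 blocks

Total weighted distance at each candidate:
  X (1, 1): total = 2691
  Y (3, 4): total = 2199
  Z (10, 3): total = 3129
  W (5, 8): total = 2361
  V (2, 2): total = 2511
Minimum is at Y with total 2199 blocks.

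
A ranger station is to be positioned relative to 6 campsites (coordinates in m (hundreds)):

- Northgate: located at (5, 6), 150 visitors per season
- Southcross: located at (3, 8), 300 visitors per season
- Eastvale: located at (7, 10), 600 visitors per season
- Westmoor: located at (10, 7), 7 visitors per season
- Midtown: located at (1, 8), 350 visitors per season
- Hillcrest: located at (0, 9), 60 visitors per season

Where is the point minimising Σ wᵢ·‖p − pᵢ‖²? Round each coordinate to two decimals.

(4.27, 8.65)

The minimiser of Σwᵢ‖p−pᵢ‖² is the weighted centroid p* = (Σwᵢpᵢ)/(Σwᵢ).
Σwᵢ = 1467.
Σwᵢxᵢ = 150·5 + 300·3 + 600·7 + 7·10 + 350·1 + 60·0 = 6270.
Σwᵢyᵢ = 150·6 + 300·8 + 600·10 + 7·7 + 350·8 + 60·9 = 12689.
x* = 6270/1467 = 4.27, y* = 12689/1467 = 8.65.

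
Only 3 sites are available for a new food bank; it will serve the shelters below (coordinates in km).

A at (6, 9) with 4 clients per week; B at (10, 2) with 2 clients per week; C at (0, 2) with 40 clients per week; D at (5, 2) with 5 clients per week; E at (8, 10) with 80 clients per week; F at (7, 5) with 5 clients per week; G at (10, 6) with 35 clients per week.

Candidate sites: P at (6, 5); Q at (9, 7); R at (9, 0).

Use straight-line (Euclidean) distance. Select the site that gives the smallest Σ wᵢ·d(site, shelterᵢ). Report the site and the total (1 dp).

Q, total 785.1 km

Total weighted distance at each candidate:
  P (6, 5): total = 890.3
  Q (9, 7): total = 785.1
  R (9, 0): total = 1477.4
Minimum is at Q with total 785.1 km.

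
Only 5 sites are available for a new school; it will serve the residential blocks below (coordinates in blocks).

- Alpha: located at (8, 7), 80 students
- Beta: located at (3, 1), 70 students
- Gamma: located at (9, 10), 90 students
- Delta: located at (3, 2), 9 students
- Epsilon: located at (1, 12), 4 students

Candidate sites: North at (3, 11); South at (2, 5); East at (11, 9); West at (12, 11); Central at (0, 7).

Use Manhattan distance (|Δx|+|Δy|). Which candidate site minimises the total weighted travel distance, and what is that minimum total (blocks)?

East, total 1977 blocks

Total weighted distance at each candidate:
  North (3, 11): total = 2143
  South (2, 5): total = 2138
  East (11, 9): total = 1977
  West (12, 11): total = 2540
  Central (0, 7): total = 2446
Minimum is at East with total 1977 blocks.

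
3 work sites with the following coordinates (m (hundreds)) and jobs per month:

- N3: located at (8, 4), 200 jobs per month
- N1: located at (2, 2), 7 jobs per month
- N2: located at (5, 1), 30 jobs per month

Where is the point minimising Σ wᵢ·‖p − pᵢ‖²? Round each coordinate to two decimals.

(7.44, 3.56)

The minimiser of Σwᵢ‖p−pᵢ‖² is the weighted centroid p* = (Σwᵢpᵢ)/(Σwᵢ).
Σwᵢ = 237.
Σwᵢxᵢ = 200·8 + 7·2 + 30·5 = 1764.
Σwᵢyᵢ = 200·4 + 7·2 + 30·1 = 844.
x* = 1764/237 = 7.44, y* = 844/237 = 3.56.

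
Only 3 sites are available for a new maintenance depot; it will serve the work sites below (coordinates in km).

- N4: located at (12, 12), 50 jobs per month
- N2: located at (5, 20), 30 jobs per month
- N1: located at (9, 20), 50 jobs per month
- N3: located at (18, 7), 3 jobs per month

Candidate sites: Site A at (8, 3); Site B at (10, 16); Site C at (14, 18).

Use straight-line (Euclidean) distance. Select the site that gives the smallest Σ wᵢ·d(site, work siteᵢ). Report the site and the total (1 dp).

Total weighted distance at each candidate:
  Site A (8, 3): total = 1894.1
  Site B (10, 16): total = 658.0
  Site C (14, 18): total = 897.2
Minimum is at Site B with total 658.0 km.

Site B, total 658.0 km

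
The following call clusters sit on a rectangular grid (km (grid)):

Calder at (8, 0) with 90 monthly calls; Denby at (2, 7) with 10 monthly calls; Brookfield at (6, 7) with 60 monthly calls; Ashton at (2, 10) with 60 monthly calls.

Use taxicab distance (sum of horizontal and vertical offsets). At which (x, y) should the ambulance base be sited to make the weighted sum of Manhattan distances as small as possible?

(6, 7)

Manhattan distance separates: Σwᵢ(|x−xᵢ|+|y−yᵢ|) = Σwᵢ|x−xᵢ| + Σwᵢ|y−yᵢ|, so x and y are optimised independently as 1-D weighted medians.
Total weight W = 220; half = 110.
x-coordinate, sorted with cumulative weight:
  x=2 (Denby, w=10) cum 10
  x=2 (Ashton, w=60) cum 70
  x=6 (Brookfield, w=60) cum 130  ← median
  x=8 (Calder, w=90) cum 220
⇒ x* = 6
y-coordinate, sorted with cumulative weight:
  y=0 (Calder, w=90) cum 90
  y=7 (Denby, w=10) cum 100
  y=7 (Brookfield, w=60) cum 160  ← median
  y=10 (Ashton, w=60) cum 220
⇒ y* = 7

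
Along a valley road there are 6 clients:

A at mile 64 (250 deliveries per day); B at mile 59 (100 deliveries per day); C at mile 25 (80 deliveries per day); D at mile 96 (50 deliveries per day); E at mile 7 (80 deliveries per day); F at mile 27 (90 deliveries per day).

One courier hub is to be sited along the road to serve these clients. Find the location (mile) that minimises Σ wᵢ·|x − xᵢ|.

x = 59

For a sum of weighted absolute distances on a line, the optimum is the weighted median (not the mean). Total weight W = 650; half-weight = 325.
Sort by position and accumulate weight:
  mile 7 (E, w=80) → cum 80
  mile 25 (C, w=80) → cum 160
  mile 27 (F, w=90) → cum 250
  mile 59 (B, w=100) → cum 350  ≥ 325 → median here
  mile 64 (A, w=250) → cum 600
  mile 96 (D, w=50) → cum 650
Optimal location: mile 59.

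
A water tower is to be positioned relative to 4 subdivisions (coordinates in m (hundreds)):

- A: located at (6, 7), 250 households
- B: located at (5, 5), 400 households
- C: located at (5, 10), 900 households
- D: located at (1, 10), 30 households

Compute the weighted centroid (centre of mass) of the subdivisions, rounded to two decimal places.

(5.08, 8.26)

The minimiser of Σwᵢ‖p−pᵢ‖² is the weighted centroid p* = (Σwᵢpᵢ)/(Σwᵢ).
Σwᵢ = 1580.
Σwᵢxᵢ = 250·6 + 400·5 + 900·5 + 30·1 = 8030.
Σwᵢyᵢ = 250·7 + 400·5 + 900·10 + 30·10 = 13050.
x* = 8030/1580 = 5.08, y* = 13050/1580 = 8.26.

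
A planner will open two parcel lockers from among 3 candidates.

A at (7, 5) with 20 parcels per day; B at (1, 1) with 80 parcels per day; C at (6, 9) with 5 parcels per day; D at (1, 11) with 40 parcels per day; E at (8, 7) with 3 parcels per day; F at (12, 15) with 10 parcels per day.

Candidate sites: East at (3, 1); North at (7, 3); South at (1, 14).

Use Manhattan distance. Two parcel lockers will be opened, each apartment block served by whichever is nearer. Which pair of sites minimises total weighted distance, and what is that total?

Evaluate every pair (each demand assigned to the nearer of the two):
  {East, South}: total = 643
  {East, North}: total = 900
  {North, South}: total = 970
Best pair: {East, South} with total 643.

{East, South}, total 643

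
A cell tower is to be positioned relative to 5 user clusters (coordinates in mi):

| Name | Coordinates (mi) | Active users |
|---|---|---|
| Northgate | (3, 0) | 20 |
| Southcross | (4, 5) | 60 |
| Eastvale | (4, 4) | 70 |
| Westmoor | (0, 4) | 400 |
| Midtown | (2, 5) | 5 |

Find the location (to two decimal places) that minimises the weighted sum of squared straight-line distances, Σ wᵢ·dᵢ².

The minimiser of Σwᵢ‖p−pᵢ‖² is the weighted centroid p* = (Σwᵢpᵢ)/(Σwᵢ).
Σwᵢ = 555.
Σwᵢxᵢ = 20·3 + 60·4 + 70·4 + 400·0 + 5·2 = 590.
Σwᵢyᵢ = 20·0 + 60·5 + 70·4 + 400·4 + 5·5 = 2205.
x* = 590/555 = 1.06, y* = 2205/555 = 3.97.

(1.06, 3.97)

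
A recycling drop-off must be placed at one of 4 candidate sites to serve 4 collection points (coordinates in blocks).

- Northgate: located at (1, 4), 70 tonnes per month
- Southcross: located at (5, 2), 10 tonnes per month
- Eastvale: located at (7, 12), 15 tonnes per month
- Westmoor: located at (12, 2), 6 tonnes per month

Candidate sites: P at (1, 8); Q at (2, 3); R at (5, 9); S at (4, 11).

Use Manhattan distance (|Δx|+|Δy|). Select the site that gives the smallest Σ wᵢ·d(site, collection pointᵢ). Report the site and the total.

Q, total 456 blocks

Total weighted distance at each candidate:
  P (1, 8): total = 632
  Q (2, 3): total = 456
  R (5, 9): total = 859
  S (4, 11): total = 962
Minimum is at Q with total 456 blocks.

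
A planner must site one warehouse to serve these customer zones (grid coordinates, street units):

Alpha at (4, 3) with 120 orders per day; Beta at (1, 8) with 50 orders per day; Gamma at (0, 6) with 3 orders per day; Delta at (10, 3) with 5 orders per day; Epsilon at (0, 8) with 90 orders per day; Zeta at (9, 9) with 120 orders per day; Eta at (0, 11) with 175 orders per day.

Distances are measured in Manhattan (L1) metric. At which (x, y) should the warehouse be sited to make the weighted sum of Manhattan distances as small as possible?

(1, 9)

Manhattan distance separates: Σwᵢ(|x−xᵢ|+|y−yᵢ|) = Σwᵢ|x−xᵢ| + Σwᵢ|y−yᵢ|, so x and y are optimised independently as 1-D weighted medians.
Total weight W = 563; half = 281.5.
x-coordinate, sorted with cumulative weight:
  x=0 (Gamma, w=3) cum 3
  x=0 (Epsilon, w=90) cum 93
  x=0 (Eta, w=175) cum 268
  x=1 (Beta, w=50) cum 318  ← median
  x=4 (Alpha, w=120) cum 438
  x=9 (Zeta, w=120) cum 558
  x=10 (Delta, w=5) cum 563
⇒ x* = 1
y-coordinate, sorted with cumulative weight:
  y=3 (Alpha, w=120) cum 120
  y=3 (Delta, w=5) cum 125
  y=6 (Gamma, w=3) cum 128
  y=8 (Beta, w=50) cum 178
  y=8 (Epsilon, w=90) cum 268
  y=9 (Zeta, w=120) cum 388  ← median
  y=11 (Eta, w=175) cum 563
⇒ y* = 9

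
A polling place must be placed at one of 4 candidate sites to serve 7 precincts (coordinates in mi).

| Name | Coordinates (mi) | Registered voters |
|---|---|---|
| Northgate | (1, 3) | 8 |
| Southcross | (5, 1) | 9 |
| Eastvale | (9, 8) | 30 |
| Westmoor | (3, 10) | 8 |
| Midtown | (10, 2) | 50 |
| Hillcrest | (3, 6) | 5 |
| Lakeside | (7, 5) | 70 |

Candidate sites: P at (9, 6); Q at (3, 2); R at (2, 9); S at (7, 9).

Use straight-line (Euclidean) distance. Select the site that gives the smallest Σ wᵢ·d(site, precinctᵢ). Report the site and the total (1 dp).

P, total 636.3 mi

Total weighted distance at each candidate:
  P (9, 6): total = 636.3
  Q (3, 2): total = 1076.6
  R (2, 9): total = 1344.5
  S (7, 9): total = 928.0
Minimum is at P with total 636.3 mi.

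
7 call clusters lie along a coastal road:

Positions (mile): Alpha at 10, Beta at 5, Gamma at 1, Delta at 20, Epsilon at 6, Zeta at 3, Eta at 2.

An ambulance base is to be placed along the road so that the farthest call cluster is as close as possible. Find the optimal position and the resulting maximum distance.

location 10.5, max distance 9.5

The 1-center on a line is the midpoint of the two extreme points: leftmost at 1, rightmost at 20.
Optimal location = (1 + 20)/2 = 10.5; maximum distance = (20 − 1)/2 = 9.5.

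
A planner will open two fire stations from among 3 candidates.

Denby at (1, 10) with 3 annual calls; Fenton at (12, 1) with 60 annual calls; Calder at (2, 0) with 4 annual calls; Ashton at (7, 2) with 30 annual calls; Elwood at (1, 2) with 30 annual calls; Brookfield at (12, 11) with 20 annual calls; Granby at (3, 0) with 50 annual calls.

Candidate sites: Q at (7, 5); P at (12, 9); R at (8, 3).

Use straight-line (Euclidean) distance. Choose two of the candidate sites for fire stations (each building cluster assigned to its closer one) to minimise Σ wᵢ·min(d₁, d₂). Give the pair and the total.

Evaluate every pair (each demand assigned to the nearer of the two):
  {P, R}: total = 911.0
  {Q, R}: total = 1010.0
  {Q, P}: total = 1087.3
Best pair: {P, R} with total 911.0.

{P, R}, total 911.0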